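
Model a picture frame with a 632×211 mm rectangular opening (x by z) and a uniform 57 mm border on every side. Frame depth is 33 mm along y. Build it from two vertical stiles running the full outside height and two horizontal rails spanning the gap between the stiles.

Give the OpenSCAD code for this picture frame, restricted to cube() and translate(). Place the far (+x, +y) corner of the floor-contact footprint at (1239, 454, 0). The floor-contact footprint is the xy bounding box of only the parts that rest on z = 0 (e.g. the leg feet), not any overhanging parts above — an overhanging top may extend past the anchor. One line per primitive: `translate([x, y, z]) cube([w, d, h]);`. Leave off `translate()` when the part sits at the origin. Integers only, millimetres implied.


translate([493, 421, 0]) cube([57, 33, 325]);
translate([1182, 421, 0]) cube([57, 33, 325]);
translate([550, 421, 0]) cube([632, 33, 57]);
translate([550, 421, 268]) cube([632, 33, 57]);


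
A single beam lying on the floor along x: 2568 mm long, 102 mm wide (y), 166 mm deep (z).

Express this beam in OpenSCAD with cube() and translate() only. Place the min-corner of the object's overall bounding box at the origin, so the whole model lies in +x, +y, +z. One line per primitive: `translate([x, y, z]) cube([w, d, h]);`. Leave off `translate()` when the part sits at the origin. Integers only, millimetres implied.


cube([2568, 102, 166]);


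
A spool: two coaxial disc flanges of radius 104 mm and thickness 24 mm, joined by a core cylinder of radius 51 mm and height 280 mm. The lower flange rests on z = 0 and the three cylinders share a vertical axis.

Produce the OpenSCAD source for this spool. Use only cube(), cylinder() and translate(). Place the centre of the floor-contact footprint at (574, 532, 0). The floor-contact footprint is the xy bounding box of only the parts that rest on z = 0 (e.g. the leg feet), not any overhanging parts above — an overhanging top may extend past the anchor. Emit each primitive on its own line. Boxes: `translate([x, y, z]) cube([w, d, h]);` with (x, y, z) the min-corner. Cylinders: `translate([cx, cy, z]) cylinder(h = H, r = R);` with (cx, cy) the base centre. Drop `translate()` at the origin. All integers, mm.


translate([574, 532, 0]) cylinder(h = 24, r = 104);
translate([574, 532, 24]) cylinder(h = 280, r = 51);
translate([574, 532, 304]) cylinder(h = 24, r = 104);


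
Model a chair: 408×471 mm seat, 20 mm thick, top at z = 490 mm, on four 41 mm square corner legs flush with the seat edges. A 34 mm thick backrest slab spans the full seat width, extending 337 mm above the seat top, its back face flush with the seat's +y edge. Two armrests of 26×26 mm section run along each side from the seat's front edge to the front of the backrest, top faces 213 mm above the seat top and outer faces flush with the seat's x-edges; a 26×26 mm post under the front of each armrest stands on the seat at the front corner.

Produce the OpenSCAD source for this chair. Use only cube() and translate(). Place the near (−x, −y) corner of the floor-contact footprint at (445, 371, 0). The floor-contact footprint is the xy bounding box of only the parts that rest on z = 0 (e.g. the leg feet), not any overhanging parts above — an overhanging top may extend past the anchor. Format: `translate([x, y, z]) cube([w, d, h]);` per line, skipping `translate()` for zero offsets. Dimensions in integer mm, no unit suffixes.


translate([445, 371, 470]) cube([408, 471, 20]);
translate([445, 371, 0]) cube([41, 41, 470]);
translate([812, 371, 0]) cube([41, 41, 470]);
translate([445, 801, 0]) cube([41, 41, 470]);
translate([812, 801, 0]) cube([41, 41, 470]);
translate([445, 808, 490]) cube([408, 34, 337]);
translate([445, 371, 677]) cube([26, 437, 26]);
translate([827, 371, 677]) cube([26, 437, 26]);
translate([445, 371, 490]) cube([26, 26, 187]);
translate([827, 371, 490]) cube([26, 26, 187]);


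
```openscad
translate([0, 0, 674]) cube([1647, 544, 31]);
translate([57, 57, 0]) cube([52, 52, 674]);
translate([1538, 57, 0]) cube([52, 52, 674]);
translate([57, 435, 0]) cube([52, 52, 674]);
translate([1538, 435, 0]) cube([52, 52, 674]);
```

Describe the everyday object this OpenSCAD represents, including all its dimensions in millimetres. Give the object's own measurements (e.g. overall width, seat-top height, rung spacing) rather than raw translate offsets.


A rectangular dining table. The top is 1647×544×31 mm with its upper surface at z = 705 mm. It stands on four 52×52 mm square legs, each inset 57 mm from the nearest pair of top edges, running from the floor to the underside of the top.


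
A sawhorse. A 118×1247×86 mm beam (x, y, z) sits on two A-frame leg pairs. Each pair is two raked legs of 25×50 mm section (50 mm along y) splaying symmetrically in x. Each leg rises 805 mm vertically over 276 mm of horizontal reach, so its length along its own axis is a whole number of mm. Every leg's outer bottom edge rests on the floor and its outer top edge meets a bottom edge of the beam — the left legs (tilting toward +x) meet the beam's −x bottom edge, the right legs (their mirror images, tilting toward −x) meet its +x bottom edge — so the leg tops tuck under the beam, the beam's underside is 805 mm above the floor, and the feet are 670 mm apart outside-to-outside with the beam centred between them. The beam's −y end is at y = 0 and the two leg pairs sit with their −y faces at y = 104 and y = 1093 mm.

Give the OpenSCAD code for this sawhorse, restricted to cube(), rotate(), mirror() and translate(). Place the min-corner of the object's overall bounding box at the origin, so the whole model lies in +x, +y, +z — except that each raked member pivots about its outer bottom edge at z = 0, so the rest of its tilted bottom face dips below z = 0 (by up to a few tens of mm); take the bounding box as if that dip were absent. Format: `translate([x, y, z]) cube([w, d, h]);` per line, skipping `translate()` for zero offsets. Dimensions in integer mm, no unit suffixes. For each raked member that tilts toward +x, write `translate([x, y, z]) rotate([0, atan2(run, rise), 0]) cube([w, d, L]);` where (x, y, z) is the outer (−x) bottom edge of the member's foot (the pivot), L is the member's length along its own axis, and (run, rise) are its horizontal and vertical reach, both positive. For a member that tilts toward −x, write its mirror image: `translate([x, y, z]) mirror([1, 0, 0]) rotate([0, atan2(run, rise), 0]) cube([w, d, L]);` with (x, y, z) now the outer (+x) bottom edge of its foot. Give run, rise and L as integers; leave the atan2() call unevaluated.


// leg length = √(276² + 805²) = 851
// right-leg outer foot x = 2·276 + 118 = 670
// beam min-corner = (276, 0, 805)
translate([276, 0, 805]) cube([118, 1247, 86]);
translate([0, 104, 0]) rotate([0, atan2(276, 805), 0]) cube([25, 50, 851]);
translate([670, 104, 0]) mirror([1, 0, 0]) rotate([0, atan2(276, 805), 0]) cube([25, 50, 851]);
translate([0, 1093, 0]) rotate([0, atan2(276, 805), 0]) cube([25, 50, 851]);
translate([670, 1093, 0]) mirror([1, 0, 0]) rotate([0, atan2(276, 805), 0]) cube([25, 50, 851]);


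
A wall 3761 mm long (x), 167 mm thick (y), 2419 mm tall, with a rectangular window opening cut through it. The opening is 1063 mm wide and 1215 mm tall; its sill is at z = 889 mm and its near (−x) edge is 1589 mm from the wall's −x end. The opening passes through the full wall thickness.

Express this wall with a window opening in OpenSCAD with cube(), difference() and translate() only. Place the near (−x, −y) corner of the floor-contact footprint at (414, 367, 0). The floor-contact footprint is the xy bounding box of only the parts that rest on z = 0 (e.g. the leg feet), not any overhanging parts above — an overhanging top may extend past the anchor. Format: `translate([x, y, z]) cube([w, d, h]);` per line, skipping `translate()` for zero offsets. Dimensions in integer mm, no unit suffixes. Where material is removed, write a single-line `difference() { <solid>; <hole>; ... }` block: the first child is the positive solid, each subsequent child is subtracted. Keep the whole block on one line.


difference() { translate([414, 367, 0]) cube([3761, 167, 2419]); translate([2003, 367, 889]) cube([1063, 167, 1215]); }


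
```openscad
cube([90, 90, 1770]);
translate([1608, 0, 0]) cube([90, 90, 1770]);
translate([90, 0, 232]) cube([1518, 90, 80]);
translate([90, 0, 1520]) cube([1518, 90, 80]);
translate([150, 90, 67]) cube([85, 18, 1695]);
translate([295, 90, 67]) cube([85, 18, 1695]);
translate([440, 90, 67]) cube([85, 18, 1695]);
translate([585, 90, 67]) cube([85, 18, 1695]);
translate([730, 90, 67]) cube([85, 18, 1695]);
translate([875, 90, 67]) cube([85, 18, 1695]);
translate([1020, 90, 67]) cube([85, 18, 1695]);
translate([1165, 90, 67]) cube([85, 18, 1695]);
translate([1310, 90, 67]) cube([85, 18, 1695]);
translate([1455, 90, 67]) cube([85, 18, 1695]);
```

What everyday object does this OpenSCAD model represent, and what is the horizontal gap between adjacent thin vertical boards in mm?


A fence section. The picket gap is 60 mm.

Two posts, two rails, 10 pickets — a fence section. Span 1518 mm holds 10 pickets of 85 mm with 11 equal gaps: ⌊(1518 − 10·85) / 11⌋ = 60 mm.


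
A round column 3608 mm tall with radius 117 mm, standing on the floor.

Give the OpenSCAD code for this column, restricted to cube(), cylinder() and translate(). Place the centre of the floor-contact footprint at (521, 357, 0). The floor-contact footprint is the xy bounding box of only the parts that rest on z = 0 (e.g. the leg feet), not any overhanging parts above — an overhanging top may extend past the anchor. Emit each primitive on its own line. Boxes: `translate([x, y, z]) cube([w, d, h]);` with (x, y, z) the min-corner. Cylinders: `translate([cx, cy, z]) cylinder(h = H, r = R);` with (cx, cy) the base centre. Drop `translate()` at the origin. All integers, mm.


translate([521, 357, 0]) cylinder(h = 3608, r = 117);


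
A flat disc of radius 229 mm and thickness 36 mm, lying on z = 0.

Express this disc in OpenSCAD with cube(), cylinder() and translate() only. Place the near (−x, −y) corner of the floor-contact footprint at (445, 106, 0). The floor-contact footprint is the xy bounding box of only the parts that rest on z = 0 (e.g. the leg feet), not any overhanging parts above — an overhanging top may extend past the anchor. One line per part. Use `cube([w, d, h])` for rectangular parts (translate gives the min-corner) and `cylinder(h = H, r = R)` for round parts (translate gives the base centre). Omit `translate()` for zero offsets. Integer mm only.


translate([674, 335, 0]) cylinder(h = 36, r = 229);


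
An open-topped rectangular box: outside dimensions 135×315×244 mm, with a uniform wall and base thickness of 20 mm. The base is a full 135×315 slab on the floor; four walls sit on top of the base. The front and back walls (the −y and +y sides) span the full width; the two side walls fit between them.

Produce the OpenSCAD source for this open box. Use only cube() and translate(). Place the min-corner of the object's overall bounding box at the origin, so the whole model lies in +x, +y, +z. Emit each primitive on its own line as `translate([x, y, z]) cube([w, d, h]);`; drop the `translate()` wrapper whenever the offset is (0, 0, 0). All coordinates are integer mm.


cube([135, 315, 20]);
translate([0, 0, 20]) cube([135, 20, 224]);
translate([0, 295, 20]) cube([135, 20, 224]);
translate([0, 20, 20]) cube([20, 275, 224]);
translate([115, 20, 20]) cube([20, 275, 224]);


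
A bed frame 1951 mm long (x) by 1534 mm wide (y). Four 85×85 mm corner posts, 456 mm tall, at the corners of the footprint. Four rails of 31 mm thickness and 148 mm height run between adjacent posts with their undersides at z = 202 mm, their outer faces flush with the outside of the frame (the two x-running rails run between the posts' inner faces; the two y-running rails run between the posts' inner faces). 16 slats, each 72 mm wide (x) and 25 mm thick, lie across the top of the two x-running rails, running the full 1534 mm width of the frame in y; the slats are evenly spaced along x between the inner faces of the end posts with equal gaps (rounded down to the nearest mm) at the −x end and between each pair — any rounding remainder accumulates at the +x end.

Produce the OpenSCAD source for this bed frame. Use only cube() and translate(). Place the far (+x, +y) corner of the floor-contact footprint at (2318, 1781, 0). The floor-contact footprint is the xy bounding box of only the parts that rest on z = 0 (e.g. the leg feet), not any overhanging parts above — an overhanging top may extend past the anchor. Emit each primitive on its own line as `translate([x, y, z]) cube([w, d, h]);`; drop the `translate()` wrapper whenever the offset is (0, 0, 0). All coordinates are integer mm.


// slat z = rail_z + rail_h = 202 + 148 = 350
// slat gap = ⌊(1781 − 16·72) / 17⌋ = 37
translate([367, 247, 0]) cube([85, 85, 456]);
translate([367, 1696, 0]) cube([85, 85, 456]);
translate([2233, 247, 0]) cube([85, 85, 456]);
translate([2233, 1696, 0]) cube([85, 85, 456]);
translate([452, 247, 202]) cube([1781, 31, 148]);
translate([452, 1750, 202]) cube([1781, 31, 148]);
translate([367, 332, 202]) cube([31, 1364, 148]);
translate([2287, 332, 202]) cube([31, 1364, 148]);
translate([489, 247, 350]) cube([72, 1534, 25]);
translate([598, 247, 350]) cube([72, 1534, 25]);
translate([707, 247, 350]) cube([72, 1534, 25]);
translate([816, 247, 350]) cube([72, 1534, 25]);
translate([925, 247, 350]) cube([72, 1534, 25]);
translate([1034, 247, 350]) cube([72, 1534, 25]);
translate([1143, 247, 350]) cube([72, 1534, 25]);
translate([1252, 247, 350]) cube([72, 1534, 25]);
translate([1361, 247, 350]) cube([72, 1534, 25]);
translate([1470, 247, 350]) cube([72, 1534, 25]);
translate([1579, 247, 350]) cube([72, 1534, 25]);
translate([1688, 247, 350]) cube([72, 1534, 25]);
translate([1797, 247, 350]) cube([72, 1534, 25]);
translate([1906, 247, 350]) cube([72, 1534, 25]);
translate([2015, 247, 350]) cube([72, 1534, 25]);
translate([2124, 247, 350]) cube([72, 1534, 25]);


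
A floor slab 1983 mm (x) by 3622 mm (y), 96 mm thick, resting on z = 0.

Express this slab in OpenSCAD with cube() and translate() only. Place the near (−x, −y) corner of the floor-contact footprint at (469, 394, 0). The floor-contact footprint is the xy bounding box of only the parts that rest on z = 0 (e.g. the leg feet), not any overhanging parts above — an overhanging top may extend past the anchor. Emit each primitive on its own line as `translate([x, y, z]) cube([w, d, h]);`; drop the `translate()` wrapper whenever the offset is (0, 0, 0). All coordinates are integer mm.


translate([469, 394, 0]) cube([1983, 3622, 96]);


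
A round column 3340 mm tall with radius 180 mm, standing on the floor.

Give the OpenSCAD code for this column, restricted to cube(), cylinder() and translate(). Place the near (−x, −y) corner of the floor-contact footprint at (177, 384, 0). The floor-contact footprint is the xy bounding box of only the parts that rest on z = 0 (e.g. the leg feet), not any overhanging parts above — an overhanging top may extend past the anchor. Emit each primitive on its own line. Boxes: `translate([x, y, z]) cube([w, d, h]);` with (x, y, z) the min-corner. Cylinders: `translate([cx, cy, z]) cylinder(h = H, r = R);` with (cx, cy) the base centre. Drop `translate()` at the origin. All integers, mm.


translate([357, 564, 0]) cylinder(h = 3340, r = 180);


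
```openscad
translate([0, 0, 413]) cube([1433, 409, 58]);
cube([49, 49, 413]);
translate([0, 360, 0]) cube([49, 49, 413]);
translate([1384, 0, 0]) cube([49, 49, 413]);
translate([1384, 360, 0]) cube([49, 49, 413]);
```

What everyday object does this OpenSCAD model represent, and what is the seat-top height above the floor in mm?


A bench. The seat-top height is 471 mm.

A long slab on four corner posts — a bench. The slab sits at z = 413 with thickness 58, so the top is 413 + 58 = 471 mm.


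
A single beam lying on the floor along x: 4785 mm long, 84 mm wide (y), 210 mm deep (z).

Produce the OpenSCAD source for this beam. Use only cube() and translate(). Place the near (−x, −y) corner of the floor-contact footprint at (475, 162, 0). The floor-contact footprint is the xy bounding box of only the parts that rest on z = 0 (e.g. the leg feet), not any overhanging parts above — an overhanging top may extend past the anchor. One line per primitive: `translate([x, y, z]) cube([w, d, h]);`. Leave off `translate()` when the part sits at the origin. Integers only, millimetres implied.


translate([475, 162, 0]) cube([4785, 84, 210]);


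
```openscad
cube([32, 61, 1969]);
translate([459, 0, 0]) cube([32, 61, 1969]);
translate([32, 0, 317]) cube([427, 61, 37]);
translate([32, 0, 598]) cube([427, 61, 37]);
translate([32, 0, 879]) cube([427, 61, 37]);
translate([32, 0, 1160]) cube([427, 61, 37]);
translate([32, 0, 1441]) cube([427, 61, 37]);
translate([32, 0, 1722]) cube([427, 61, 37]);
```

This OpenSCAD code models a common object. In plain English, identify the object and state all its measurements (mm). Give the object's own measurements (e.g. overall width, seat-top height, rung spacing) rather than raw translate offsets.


A straight ladder. Two 32×61 mm vertical rails, 1969 mm tall, stand 491 mm apart (outside-to-outside) with their front faces coplanar on the −y side. 6 rungs, each 61 mm deep and 37 mm tall, span between the inner faces of the rails, front faces flush with the rails. The lowest rung's underside is at z = 317 mm and rungs are spaced 281 mm apart (underside to underside).


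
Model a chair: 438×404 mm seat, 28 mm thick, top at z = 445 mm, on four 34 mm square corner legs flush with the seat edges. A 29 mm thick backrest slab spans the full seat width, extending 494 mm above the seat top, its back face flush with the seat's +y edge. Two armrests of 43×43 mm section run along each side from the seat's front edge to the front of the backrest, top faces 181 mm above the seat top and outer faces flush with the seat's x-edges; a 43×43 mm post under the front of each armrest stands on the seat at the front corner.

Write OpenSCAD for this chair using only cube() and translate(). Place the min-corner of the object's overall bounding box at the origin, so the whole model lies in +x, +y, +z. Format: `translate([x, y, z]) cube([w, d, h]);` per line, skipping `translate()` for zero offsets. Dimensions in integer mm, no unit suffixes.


translate([0, 0, 417]) cube([438, 404, 28]);
cube([34, 34, 417]);
translate([404, 0, 0]) cube([34, 34, 417]);
translate([0, 370, 0]) cube([34, 34, 417]);
translate([404, 370, 0]) cube([34, 34, 417]);
translate([0, 375, 445]) cube([438, 29, 494]);
translate([0, 0, 583]) cube([43, 375, 43]);
translate([395, 0, 583]) cube([43, 375, 43]);
translate([0, 0, 445]) cube([43, 43, 138]);
translate([395, 0, 445]) cube([43, 43, 138]);


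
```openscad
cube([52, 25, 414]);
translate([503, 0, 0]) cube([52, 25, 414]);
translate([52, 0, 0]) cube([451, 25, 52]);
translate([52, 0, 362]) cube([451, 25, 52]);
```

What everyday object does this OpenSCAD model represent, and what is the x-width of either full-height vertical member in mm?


A picture frame. The border width is 52 mm.

Four thin pieces enclosing a rectangular opening — a picture frame. The two full-height stiles are 414 mm tall; the top rail sits at z = 362 and is 52 mm tall, so the border above the opening is 414 − 362 = 52 mm, matching the stile x-width.


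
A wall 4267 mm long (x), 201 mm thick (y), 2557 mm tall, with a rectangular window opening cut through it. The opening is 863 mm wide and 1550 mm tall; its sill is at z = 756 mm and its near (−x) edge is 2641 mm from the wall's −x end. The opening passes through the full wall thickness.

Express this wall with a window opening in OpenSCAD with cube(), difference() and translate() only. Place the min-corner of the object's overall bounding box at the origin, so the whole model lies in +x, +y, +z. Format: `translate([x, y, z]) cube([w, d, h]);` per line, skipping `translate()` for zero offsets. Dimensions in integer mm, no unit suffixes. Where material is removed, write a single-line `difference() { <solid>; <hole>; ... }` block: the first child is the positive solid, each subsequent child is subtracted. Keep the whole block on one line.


difference() { cube([4267, 201, 2557]); translate([2641, 0, 756]) cube([863, 201, 1550]); }


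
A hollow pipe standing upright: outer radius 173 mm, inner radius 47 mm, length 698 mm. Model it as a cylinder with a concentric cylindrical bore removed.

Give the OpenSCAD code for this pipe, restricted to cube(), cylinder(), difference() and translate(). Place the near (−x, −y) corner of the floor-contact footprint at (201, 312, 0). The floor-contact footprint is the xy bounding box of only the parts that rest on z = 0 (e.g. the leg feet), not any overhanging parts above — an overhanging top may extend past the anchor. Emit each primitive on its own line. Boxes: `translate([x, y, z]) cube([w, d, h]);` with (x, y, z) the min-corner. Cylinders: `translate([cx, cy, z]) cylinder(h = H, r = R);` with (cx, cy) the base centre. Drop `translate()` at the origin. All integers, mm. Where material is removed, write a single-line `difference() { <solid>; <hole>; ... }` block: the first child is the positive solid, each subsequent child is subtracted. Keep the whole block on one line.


difference() { translate([374, 485, 0]) cylinder(h = 698, r = 173); translate([374, 485, 0]) cylinder(h = 698, r = 47); }


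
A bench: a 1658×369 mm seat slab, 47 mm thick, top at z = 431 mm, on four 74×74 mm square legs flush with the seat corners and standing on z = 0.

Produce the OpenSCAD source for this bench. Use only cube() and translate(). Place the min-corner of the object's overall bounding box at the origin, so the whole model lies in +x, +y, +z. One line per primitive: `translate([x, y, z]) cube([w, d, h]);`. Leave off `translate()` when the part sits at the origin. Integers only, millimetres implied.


translate([0, 0, 384]) cube([1658, 369, 47]);
cube([74, 74, 384]);
translate([0, 295, 0]) cube([74, 74, 384]);
translate([1584, 0, 0]) cube([74, 74, 384]);
translate([1584, 295, 0]) cube([74, 74, 384]);


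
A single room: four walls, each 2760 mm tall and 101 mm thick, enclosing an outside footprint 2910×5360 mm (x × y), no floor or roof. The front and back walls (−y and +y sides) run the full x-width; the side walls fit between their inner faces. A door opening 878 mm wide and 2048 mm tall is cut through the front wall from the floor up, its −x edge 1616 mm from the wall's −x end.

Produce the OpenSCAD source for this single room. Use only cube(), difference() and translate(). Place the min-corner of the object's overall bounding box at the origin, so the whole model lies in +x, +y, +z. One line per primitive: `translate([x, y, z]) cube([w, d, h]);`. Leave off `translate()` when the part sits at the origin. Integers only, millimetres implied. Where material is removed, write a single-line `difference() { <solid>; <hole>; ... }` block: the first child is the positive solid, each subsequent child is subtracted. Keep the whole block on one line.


difference() { cube([2910, 101, 2760]); translate([1616, 0, 0]) cube([878, 101, 2048]); }
translate([0, 5259, 0]) cube([2910, 101, 2760]);
translate([0, 101, 0]) cube([101, 5158, 2760]);
translate([2809, 101, 0]) cube([101, 5158, 2760]);


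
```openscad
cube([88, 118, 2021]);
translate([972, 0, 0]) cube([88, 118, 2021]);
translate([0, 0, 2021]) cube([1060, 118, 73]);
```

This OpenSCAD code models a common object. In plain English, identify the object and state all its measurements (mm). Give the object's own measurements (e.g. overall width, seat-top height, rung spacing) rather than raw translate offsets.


A door frame. The clear opening is 884 mm wide and 2021 mm high. Two 88 mm wide jambs, 118 mm deep, stand either side of the opening from the floor to the top of the opening. A 73 mm thick head sits across the top of both jambs, spanning the full outside width of the frame.


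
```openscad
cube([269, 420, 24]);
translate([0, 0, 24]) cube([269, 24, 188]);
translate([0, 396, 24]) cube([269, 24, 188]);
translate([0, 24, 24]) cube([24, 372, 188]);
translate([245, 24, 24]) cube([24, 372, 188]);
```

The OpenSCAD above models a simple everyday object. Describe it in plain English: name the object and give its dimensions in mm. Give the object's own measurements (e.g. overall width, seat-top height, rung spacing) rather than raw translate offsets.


An open-topped rectangular box: outside dimensions 269×420×212 mm, with a uniform wall and base thickness of 24 mm. The base is a full 269×420 slab on the floor; four walls sit on top of the base. The front and back walls (the −y and +y sides) span the full width; the two side walls fit between them.


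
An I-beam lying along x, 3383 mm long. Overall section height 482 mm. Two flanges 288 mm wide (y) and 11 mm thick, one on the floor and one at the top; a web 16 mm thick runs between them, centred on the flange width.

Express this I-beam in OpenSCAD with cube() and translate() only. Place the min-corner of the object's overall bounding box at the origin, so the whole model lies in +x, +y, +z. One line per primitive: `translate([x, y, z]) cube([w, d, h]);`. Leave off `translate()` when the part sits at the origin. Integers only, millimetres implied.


cube([3383, 288, 11]);
translate([0, 136, 11]) cube([3383, 16, 460]);
translate([0, 0, 471]) cube([3383, 288, 11]);


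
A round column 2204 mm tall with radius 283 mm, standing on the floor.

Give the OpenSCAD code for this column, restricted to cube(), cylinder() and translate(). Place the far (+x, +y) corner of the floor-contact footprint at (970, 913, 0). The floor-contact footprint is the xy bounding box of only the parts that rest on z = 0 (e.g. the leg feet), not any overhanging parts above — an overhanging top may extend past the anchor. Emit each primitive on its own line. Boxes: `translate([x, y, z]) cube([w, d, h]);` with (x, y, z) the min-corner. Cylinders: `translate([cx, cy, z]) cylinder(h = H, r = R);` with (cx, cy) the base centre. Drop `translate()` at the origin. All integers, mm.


translate([687, 630, 0]) cylinder(h = 2204, r = 283);


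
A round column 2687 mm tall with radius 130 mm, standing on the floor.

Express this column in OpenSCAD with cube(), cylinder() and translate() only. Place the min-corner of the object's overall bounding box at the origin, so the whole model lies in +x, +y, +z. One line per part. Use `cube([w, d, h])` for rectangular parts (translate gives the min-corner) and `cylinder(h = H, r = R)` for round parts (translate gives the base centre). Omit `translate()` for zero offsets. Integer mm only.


translate([130, 130, 0]) cylinder(h = 2687, r = 130);


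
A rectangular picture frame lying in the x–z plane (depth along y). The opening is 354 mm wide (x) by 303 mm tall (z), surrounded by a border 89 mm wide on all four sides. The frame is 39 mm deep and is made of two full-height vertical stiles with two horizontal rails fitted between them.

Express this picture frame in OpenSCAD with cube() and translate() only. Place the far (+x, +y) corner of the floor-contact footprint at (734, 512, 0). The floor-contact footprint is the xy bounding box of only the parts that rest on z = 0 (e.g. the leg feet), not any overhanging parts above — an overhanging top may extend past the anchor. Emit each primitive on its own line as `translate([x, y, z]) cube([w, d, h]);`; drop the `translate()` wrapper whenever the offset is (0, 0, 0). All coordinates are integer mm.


translate([202, 473, 0]) cube([89, 39, 481]);
translate([645, 473, 0]) cube([89, 39, 481]);
translate([291, 473, 0]) cube([354, 39, 89]);
translate([291, 473, 392]) cube([354, 39, 89]);


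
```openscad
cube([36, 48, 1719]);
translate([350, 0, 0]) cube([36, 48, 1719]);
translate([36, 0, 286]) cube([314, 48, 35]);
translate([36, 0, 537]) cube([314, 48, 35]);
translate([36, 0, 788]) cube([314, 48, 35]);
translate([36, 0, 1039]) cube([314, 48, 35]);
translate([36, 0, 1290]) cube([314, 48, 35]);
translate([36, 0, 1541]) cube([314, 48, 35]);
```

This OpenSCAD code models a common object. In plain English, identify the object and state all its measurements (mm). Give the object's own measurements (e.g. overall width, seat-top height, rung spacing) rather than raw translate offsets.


A straight ladder. Two 36×48 mm vertical rails, 1719 mm tall, stand 386 mm apart (outside-to-outside) with their front faces coplanar on the −y side. 6 rungs, each 48 mm deep and 35 mm tall, span between the inner faces of the rails, front faces flush with the rails. The lowest rung's underside is at z = 286 mm and rungs are spaced 251 mm apart (underside to underside).


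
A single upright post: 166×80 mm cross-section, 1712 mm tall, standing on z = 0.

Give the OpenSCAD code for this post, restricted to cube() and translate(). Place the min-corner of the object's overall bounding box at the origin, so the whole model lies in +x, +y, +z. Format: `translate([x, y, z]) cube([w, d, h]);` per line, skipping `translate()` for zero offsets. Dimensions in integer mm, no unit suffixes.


cube([166, 80, 1712]);


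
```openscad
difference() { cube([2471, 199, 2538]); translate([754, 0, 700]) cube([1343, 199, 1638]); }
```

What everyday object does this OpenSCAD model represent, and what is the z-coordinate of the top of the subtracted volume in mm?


A wall with a window opening. The window head height is 2338 mm.

A wall with a rectangular opening subtracted — a window. Sill at z = 700, opening 1638 mm tall, so the head is at 700 + 1638 = 2338 mm.


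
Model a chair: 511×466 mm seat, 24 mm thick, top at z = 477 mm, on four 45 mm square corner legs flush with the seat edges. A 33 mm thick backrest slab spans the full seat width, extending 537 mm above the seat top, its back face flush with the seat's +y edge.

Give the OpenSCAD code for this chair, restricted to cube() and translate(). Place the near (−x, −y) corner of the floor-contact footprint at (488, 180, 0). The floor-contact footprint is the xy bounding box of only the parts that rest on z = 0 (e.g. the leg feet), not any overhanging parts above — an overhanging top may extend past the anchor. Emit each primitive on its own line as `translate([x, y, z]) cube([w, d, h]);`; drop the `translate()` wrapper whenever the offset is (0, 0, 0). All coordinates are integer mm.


translate([488, 180, 453]) cube([511, 466, 24]);
translate([488, 180, 0]) cube([45, 45, 453]);
translate([954, 180, 0]) cube([45, 45, 453]);
translate([488, 601, 0]) cube([45, 45, 453]);
translate([954, 601, 0]) cube([45, 45, 453]);
translate([488, 613, 477]) cube([511, 33, 537]);


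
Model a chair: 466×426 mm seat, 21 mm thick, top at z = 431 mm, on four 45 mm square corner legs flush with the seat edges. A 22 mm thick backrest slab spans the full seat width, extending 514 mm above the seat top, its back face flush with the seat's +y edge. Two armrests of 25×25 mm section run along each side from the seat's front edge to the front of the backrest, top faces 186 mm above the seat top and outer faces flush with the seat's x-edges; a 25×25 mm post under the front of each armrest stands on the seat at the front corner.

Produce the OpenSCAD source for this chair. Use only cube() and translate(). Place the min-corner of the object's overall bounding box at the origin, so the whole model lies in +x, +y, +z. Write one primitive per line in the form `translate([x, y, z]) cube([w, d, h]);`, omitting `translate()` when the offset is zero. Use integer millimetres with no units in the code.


translate([0, 0, 410]) cube([466, 426, 21]);
cube([45, 45, 410]);
translate([421, 0, 0]) cube([45, 45, 410]);
translate([0, 381, 0]) cube([45, 45, 410]);
translate([421, 381, 0]) cube([45, 45, 410]);
translate([0, 404, 431]) cube([466, 22, 514]);
translate([0, 0, 592]) cube([25, 404, 25]);
translate([441, 0, 592]) cube([25, 404, 25]);
translate([0, 0, 431]) cube([25, 25, 161]);
translate([441, 0, 431]) cube([25, 25, 161]);


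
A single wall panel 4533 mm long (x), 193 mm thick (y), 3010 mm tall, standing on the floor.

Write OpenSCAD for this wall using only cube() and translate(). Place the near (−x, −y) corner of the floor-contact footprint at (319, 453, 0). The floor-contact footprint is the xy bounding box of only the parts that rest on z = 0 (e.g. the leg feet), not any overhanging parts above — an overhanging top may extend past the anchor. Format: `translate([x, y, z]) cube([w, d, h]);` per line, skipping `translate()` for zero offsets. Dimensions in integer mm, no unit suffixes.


translate([319, 453, 0]) cube([4533, 193, 3010]);


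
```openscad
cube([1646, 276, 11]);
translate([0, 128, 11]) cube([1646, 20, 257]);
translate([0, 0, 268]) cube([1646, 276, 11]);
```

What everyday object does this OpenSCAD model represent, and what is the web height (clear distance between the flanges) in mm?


An I-beam. The web height is 257 mm.

Two wide flanges with a thin centred web — an I-beam. Overall 279 mm minus two 11 mm flanges gives a web of 279 − 2·11 = 257 mm.


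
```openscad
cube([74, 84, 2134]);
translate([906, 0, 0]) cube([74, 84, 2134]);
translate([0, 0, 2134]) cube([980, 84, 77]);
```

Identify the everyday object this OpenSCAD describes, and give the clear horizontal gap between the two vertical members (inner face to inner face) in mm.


A door frame. The clear opening width is 832 mm.

Two 2134 mm tall posts with a header on top — a door frame. The left jamb is 74 mm wide at x = 0; the right jamb starts at x = 906. The clear opening is 906 − 74 = 832 mm.


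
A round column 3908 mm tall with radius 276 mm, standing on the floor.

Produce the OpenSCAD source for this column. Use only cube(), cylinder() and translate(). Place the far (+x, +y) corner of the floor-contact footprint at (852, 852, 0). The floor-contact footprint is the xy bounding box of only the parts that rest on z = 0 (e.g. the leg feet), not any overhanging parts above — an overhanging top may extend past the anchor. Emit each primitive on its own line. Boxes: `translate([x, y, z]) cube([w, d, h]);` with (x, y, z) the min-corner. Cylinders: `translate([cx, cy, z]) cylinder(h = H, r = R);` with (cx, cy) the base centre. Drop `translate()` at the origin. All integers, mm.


translate([576, 576, 0]) cylinder(h = 3908, r = 276);


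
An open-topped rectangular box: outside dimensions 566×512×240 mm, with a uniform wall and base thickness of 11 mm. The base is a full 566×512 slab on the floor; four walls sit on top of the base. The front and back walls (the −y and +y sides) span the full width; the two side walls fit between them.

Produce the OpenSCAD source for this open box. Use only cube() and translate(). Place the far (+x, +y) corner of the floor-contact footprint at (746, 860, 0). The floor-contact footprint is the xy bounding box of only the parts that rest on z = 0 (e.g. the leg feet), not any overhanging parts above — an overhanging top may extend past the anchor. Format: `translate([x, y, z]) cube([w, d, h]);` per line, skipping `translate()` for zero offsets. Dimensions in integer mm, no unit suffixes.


translate([180, 348, 0]) cube([566, 512, 11]);
translate([180, 348, 11]) cube([566, 11, 229]);
translate([180, 849, 11]) cube([566, 11, 229]);
translate([180, 359, 11]) cube([11, 490, 229]);
translate([735, 359, 11]) cube([11, 490, 229]);


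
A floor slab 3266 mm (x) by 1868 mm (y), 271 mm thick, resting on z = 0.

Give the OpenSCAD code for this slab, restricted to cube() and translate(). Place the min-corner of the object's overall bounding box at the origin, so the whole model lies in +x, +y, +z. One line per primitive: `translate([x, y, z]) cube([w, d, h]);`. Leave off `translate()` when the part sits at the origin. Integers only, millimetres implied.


cube([3266, 1868, 271]);


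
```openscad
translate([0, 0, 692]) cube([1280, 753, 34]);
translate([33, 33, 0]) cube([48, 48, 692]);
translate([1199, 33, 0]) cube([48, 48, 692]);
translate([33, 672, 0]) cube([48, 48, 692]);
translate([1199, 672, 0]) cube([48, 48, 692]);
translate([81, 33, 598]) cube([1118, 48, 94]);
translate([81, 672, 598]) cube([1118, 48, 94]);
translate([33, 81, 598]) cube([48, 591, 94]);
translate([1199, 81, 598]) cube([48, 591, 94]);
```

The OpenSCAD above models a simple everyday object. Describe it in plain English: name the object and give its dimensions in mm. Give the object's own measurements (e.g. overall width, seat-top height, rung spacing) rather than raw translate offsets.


A rectangular dining table. The top is 1280×753×34 mm with its upper surface at z = 726 mm. It stands on four 48×48 mm square legs, each inset 33 mm from the nearest pair of top edges, running from the floor to the underside of the top. Four apron rails, 48 mm thick and 94 mm tall, run between adjacent legs with their top edges flush with the underside of the top and their outer faces flush with the legs' outer faces.


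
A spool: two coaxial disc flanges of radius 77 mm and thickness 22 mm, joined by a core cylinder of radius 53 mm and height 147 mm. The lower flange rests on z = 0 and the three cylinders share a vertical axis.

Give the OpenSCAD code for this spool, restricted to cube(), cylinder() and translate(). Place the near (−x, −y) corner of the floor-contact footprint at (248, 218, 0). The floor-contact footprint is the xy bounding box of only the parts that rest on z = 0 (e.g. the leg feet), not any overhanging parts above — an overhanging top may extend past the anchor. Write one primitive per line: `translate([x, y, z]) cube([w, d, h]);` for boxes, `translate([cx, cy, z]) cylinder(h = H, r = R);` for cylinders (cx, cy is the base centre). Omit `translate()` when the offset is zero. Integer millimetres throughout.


translate([325, 295, 0]) cylinder(h = 22, r = 77);
translate([325, 295, 22]) cylinder(h = 147, r = 53);
translate([325, 295, 169]) cylinder(h = 22, r = 77);


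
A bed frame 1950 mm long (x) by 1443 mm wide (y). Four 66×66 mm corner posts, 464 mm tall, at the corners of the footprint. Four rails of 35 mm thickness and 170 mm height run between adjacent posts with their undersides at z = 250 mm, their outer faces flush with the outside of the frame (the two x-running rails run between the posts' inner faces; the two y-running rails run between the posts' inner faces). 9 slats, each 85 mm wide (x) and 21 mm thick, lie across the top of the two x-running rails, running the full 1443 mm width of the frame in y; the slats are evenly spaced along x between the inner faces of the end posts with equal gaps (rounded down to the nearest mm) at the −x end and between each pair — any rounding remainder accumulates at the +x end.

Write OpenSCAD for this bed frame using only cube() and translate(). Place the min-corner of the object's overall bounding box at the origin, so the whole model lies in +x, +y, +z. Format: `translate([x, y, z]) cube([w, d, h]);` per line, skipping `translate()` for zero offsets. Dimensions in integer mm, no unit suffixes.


// slat z = rail_z + rail_h = 250 + 170 = 420
// slat gap = ⌊(1818 − 9·85) / 10⌋ = 105
cube([66, 66, 464]);
translate([0, 1377, 0]) cube([66, 66, 464]);
translate([1884, 0, 0]) cube([66, 66, 464]);
translate([1884, 1377, 0]) cube([66, 66, 464]);
translate([66, 0, 250]) cube([1818, 35, 170]);
translate([66, 1408, 250]) cube([1818, 35, 170]);
translate([0, 66, 250]) cube([35, 1311, 170]);
translate([1915, 66, 250]) cube([35, 1311, 170]);
translate([171, 0, 420]) cube([85, 1443, 21]);
translate([361, 0, 420]) cube([85, 1443, 21]);
translate([551, 0, 420]) cube([85, 1443, 21]);
translate([741, 0, 420]) cube([85, 1443, 21]);
translate([931, 0, 420]) cube([85, 1443, 21]);
translate([1121, 0, 420]) cube([85, 1443, 21]);
translate([1311, 0, 420]) cube([85, 1443, 21]);
translate([1501, 0, 420]) cube([85, 1443, 21]);
translate([1691, 0, 420]) cube([85, 1443, 21]);


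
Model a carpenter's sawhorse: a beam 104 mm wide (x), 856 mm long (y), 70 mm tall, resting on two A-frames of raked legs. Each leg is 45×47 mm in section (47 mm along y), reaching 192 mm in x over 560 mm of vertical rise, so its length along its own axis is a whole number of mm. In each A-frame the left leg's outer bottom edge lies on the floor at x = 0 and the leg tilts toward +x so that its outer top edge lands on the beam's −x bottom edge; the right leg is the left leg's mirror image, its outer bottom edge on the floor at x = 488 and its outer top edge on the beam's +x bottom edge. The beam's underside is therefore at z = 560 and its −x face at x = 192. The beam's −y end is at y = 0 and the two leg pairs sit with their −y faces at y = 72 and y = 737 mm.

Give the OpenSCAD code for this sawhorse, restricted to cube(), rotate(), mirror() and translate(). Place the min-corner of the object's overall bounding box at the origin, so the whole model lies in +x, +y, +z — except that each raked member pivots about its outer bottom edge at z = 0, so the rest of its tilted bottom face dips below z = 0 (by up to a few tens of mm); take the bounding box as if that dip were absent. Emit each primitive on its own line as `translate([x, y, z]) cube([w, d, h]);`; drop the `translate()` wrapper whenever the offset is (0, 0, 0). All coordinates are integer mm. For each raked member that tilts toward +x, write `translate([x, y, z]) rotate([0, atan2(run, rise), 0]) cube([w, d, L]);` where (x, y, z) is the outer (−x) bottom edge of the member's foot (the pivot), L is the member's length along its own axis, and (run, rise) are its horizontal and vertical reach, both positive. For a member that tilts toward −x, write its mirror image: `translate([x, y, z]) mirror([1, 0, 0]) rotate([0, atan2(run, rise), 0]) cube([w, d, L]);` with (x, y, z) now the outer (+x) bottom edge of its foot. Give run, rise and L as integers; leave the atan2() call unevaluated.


translate([192, 0, 560]) cube([104, 856, 70]);
translate([0, 72, 0]) rotate([0, atan2(192, 560), 0]) cube([45, 47, 592]);
translate([488, 72, 0]) mirror([1, 0, 0]) rotate([0, atan2(192, 560), 0]) cube([45, 47, 592]);
translate([0, 737, 0]) rotate([0, atan2(192, 560), 0]) cube([45, 47, 592]);
translate([488, 737, 0]) mirror([1, 0, 0]) rotate([0, atan2(192, 560), 0]) cube([45, 47, 592]);
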